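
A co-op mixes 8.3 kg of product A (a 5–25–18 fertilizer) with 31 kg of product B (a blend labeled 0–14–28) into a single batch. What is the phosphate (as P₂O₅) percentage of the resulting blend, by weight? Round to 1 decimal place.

16.3% P₂O₅

Total mass = 8.3 + 31 = 39.3 kg.
P₂O₅ mass = 25%×8.3 + 14%×31 = 6.415 kg.
% P₂O₅ = 6.415 / 39.3 = 16.3232%.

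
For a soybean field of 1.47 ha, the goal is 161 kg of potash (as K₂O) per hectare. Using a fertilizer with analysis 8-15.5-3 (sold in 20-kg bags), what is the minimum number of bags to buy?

Product per hectare = 161 / 3% = 5366.67 kg.
Total product = 5366.67 × 1.47 = 7889 kg.
Bags = ⌈7889 / 20⌉ = 395.

395 bags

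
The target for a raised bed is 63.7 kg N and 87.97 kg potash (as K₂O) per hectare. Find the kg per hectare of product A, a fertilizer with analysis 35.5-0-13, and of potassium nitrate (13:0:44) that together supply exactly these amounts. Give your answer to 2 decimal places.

119.11 kg product A, 164.74 kg potassium nitrate

Let a = kg of product A, b = kg of potassium nitrate (per hectare).
N: 0.355·a + 0.13·b = 63.7
K₂O: 0.13·a + 0.44·b = 87.97
From row1: a = (63.7 − 0.13·b) / 0.355.
Into row2: 0.13·(63.7 − 0.13·b)/0.355 + 0.44·b = 87.97 → b = 164.7405, a = 119.109.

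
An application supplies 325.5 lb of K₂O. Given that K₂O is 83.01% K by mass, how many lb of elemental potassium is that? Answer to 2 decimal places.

270.20 lb K

K = 325.5 × 0.8301 = 270.198 lb.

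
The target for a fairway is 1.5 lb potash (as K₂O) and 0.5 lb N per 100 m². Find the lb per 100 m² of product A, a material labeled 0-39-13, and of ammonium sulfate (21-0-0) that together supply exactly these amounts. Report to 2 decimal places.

With a, b = lb per 100 m² of product A and ammonium sulfate:
K₂O: 0.13·a + 0·b = 1.5
N: 0·a + 0.21·b = 0.5
Solving simultaneously: a = 11.5385, b = 2.38095.

11.54 lb product A, 2.38 lb ammonium sulfate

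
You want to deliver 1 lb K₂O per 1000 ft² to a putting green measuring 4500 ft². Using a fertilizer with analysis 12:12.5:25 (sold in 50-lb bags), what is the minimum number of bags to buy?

1 bags

Product per 1000 ft² = 1 / 25% = 4 lb.
Total product = 4 × 4500 / 1000 = 18 lb.
Bags = ⌈18 / 50⌉ = 1.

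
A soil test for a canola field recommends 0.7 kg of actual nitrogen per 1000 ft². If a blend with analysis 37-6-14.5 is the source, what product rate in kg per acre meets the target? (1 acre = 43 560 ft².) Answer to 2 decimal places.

82.41 kg of product per acre

Product per 1000 ft² = 0.7 / 37% = 1.89189 kg.
Convert to per acre: 1.89189 × 43.56 = 82.4108 kg.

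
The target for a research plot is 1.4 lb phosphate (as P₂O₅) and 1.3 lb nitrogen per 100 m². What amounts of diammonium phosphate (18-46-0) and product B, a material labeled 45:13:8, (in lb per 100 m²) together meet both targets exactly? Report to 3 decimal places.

2.511 lb diammonium phosphate, 1.885 lb product B

With a, b = lb per 100 m² of diammonium phosphate and product B:
P₂O₅: 0.46·a + 0.13·b = 1.4
N: 0.18·a + 0.45·b = 1.3
Solving simultaneously: a = 2.51089, b = 1.88453.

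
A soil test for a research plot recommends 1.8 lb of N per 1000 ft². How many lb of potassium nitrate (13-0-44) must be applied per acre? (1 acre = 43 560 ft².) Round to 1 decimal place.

603.1 lb of product per acre

Product per 1000 ft² = 1.8 / 13% = 13.8462 lb.
Convert to per acre: 13.8462 × 43.56 = 603.138 lb.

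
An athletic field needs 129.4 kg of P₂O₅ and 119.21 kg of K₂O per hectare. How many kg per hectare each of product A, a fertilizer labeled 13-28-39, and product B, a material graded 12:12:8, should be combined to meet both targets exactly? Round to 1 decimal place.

162.0 kg product A, 700.3 kg product B

Let a = kg of product A, b = kg of product B (per hectare).
P₂O₅: 0.28·a + 0.12·b = 129.4
K₂O: 0.39·a + 0.08·b = 119.21
Eliminate b: (row1) − 0.12/0.08·(row2) → -0.305·a = -49.415, so a = 162.016.
Then b = (119.21 − 0.39·162.016) / 0.08 = 700.295.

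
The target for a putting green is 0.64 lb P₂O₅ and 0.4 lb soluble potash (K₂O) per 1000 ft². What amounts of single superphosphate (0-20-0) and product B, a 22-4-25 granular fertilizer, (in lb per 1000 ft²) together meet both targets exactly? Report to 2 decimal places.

2.88 lb single superphosphate, 1.60 lb product B

With a, b = lb per 1000 ft² of single superphosphate and product B:
P₂O₅: 0.2·a + 0.04·b = 0.64
K₂O: 0·a + 0.25·b = 0.4
Solving simultaneously: a = 2.88, b = 1.6.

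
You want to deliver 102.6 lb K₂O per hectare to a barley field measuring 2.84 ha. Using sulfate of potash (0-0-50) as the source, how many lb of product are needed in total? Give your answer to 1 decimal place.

Product per hectare = 102.6 / 50% = 205.2 lb.
Total product = 205.2 × 2.84 = 582.768 lb.

582.8 lb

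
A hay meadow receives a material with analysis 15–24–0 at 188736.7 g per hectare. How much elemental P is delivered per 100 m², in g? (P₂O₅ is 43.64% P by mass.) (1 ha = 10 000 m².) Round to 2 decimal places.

197.68 g P per hundred sq m

P₂O₅ per hectare = 188736.7 × 24% = 45296.8 g.
Elemental P = 45296.8 × 0.4364 = 19767.5 g per hectare.
Convert to per 100 m²: 19767.5 × 0.01 = 197.675 g.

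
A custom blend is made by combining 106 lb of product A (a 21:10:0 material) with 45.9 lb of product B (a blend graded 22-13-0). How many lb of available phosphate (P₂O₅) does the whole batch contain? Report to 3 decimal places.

P₂O₅ mass = 10%×106 + 13%×45.9 = 16.567 lb.

16.567 lb P₂O₅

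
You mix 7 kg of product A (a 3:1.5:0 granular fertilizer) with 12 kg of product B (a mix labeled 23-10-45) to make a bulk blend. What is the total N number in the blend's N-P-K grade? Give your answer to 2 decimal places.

Total mass = 7 + 12 = 19 kg.
N mass = 3%×7 + 23%×12 = 2.97 kg.
% N = 2.97 / 19 = 15.6316%.

15.63% N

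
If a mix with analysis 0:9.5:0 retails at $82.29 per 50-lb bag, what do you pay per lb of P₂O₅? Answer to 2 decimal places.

$17.32 per lb P₂O₅

P₂O₅ in bag = 50 × 9.5% = 4.75 lb.
Cost per lb P₂O₅ = $82.29 / 4.75 = $17.3242.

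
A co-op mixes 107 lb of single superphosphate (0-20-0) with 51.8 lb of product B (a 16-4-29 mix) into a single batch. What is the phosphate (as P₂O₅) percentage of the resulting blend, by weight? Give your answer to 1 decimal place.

Total mass = 107 + 51.8 = 158.8 lb.
P₂O₅ mass = 20%×107 + 4%×51.8 = 23.472 lb.
% P₂O₅ = 23.472 / 158.8 = 14.7809%.

14.8% P₂O₅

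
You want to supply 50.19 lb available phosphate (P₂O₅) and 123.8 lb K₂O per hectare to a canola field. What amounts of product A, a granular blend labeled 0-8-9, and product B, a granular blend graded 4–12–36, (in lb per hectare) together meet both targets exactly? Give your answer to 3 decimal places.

Let a = lb of product A, b = lb of product B (per hectare).
P₂O₅: 0.08·a + 0.12·b = 50.19
K₂O: 0.09·a + 0.36·b = 123.8
Solving simultaneously: a = 178.4667, b = 299.2722.

178.467 lb product A, 299.272 lb product B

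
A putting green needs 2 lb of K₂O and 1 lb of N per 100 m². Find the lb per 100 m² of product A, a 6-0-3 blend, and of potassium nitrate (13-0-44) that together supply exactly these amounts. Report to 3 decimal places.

Per-100 m² balance (a = product A, b = potassium nitrate):
K₂O: 0.03·a + 0.44·b = 2
N: 0.06·a + 0.13·b = 1
Eliminate b: (row1) − 0.44/0.13·(row2) → -0.173077·a = -1.38462, so a = 8.
Then b = (1 − 0.06·8) / 0.13 = 4.

8.000 lb product A, 4.000 lb potassium nitrate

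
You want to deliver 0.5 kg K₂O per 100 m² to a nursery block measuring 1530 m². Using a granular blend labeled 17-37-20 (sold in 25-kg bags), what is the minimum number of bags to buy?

2 bags

Product per 100 m² = 0.5 / 20% = 2.5 kg.
Total product = 2.5 × 1530 / 100 = 38.25 kg.
Bags = ⌈38.25 / 25⌉ = 2.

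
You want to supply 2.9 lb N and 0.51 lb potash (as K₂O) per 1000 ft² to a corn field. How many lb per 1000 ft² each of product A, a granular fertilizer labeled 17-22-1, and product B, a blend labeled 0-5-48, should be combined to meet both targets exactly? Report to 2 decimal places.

With a, b = lb per 1000 ft² of product A and product B:
N: 0.17·a + 0·b = 2.9
K₂O: 0.01·a + 0.48·b = 0.51
Eliminate a: (row1) − 0.17/0.01·(row2) → -8.16·b = -5.77, so b = 0.707108.
Back-substitute: a = (2.9 − 0·0.707108) / 0.17 = 17.0588.

17.06 lb product A, 0.71 lb product B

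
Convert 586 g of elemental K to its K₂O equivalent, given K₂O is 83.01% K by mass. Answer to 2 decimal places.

K₂O = 586 / 0.8301 = 705.939 g.

705.94 g K₂O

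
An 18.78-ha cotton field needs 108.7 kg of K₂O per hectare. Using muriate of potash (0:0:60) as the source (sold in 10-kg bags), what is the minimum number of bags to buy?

Product per hectare = 108.7 / 60% = 181.167 kg.
Total product = 181.167 × 18.78 = 3402.31 kg.
Bags = ⌈3402.31 / 10⌉ = 341.

341 bags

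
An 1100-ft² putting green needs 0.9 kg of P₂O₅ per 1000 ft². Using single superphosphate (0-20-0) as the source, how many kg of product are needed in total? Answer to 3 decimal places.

4.950 kg

Product per 1000 ft² = 0.9 / 20% = 4.5 kg.
Total product = 4.5 × 1100 / 1000 = 4.95 kg.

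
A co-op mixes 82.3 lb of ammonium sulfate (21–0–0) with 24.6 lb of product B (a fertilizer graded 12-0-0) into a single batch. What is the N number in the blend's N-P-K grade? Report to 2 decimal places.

18.93% N

Total mass = 82.3 + 24.6 = 106.9 lb.
N mass = 21%×82.3 + 12%×24.6 = 20.235 lb.
% N = 20.235 / 106.9 = 18.9289%.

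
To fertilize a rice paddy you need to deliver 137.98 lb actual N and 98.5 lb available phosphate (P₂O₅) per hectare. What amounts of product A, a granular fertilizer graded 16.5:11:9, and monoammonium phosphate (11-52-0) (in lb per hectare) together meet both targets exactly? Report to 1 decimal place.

826.5 lb product A, 14.6 lb monoammonium phosphate

Per-hectare balance (a = product A, b = monoammonium phosphate):
N: 0.165·a + 0.11·b = 137.98
P₂O₅: 0.11·a + 0.52·b = 98.5
Eliminate b: (row1) − 0.11/0.52·(row2) → 0.141731·a = 117.143, so a = 826.521.
Then b = (98.5 − 0.11·826.521) / 0.52 = 14.5821.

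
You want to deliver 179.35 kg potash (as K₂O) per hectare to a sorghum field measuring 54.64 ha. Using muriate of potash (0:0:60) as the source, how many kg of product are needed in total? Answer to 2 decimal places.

16332.81 kg

Product per hectare = 179.35 / 60% = 298.917 kg.
Total product = 298.917 × 54.64 = 16332.807 kg.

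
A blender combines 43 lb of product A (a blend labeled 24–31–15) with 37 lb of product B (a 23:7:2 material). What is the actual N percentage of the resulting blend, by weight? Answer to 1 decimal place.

23.5% N

Total mass = 43 + 37 = 80 lb.
N mass = 24%×43 + 23%×37 = 18.83 lb.
% N = 18.83 / 80 = 23.5375%.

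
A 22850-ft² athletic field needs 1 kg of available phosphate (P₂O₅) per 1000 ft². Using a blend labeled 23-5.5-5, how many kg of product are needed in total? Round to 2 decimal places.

Product per 1000 ft² = 1 / 5.5% = 18.1818 kg.
Total product = 18.1818 × 22850 / 1000 = 415.4545 kg.

415.45 kg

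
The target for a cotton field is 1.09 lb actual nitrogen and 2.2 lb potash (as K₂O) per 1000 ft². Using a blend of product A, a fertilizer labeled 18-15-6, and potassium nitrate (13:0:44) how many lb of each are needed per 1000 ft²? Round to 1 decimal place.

With a, b = lb per 1000 ft² of product A and potassium nitrate:
N: 0.18·a + 0.13·b = 1.09
K₂O: 0.06·a + 0.44·b = 2.2
Eliminate a: (row1) − 0.18/0.06·(row2) → -1.19·b = -5.51, so b = 4.63025.
Back-substitute: a = (1.09 − 0.13·4.63025) / 0.18 = 2.71148.

2.7 lb product A, 4.6 lb potassium nitrate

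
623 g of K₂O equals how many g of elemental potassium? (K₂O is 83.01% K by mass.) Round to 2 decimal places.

K = 623 × 0.8301 = 517.152 g.

517.15 g K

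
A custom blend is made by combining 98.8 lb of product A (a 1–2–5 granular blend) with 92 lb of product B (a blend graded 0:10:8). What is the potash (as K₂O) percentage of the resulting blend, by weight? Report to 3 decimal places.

Total mass = 98.8 + 92 = 190.8 lb.
K₂O mass = 5%×98.8 + 8%×92 = 12.3 lb.
% K₂O = 12.3 / 190.8 = 6.44654%.

6.447% K₂O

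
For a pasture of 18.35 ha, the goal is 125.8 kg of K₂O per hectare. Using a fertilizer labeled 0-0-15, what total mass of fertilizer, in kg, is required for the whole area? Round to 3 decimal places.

Product per hectare = 125.8 / 15% = 838.667 kg.
Total product = 838.667 × 18.35 = 15389.5333 kg.

15389.533 kg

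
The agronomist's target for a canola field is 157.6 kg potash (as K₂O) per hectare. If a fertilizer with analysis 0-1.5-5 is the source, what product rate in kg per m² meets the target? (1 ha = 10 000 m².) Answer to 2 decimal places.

Product per hectare = 157.6 / 5% = 3152 kg.
Convert to per m²: 3152 × 0.0001 = 0.3152 kg.

0.32 kg of product per sq m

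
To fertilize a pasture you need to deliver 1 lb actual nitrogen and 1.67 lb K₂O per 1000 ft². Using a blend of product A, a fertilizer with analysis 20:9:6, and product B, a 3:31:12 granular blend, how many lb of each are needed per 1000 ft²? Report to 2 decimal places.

Let a = lb of product A, b = lb of product B (per 1000 ft²).
N: 0.2·a + 0.03·b = 1
K₂O: 0.06·a + 0.12·b = 1.67
From row1: a = (1 − 0.03·b) / 0.2.
Into row2: 0.06·(1 − 0.03·b)/0.2 + 0.12·b = 1.67 → b = 12.3423, a = 3.14865.

3.15 lb product A, 12.34 lb product B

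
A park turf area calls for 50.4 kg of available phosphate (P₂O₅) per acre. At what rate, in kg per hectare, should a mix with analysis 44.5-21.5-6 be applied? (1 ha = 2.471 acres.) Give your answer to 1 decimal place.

579.2 kg of product per hectare

Product per acre = 50.4 / 21.5% = 234.419 kg.
Convert to per hectare: 234.419 × 2.471 = 579.248 kg.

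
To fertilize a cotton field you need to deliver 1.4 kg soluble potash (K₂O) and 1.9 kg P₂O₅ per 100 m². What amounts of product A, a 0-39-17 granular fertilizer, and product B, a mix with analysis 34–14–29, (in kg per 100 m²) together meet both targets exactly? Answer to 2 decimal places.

3.98 kg product A, 2.50 kg product B

Let a = kg of product A, b = kg of product B (per 100 m²).
K₂O: 0.17·a + 0.29·b = 1.4
P₂O₅: 0.39·a + 0.14·b = 1.9
Eliminate b: (row1) − 0.29/0.14·(row2) → -0.637857·a = -2.53571, so a = 3.97536.
Then b = (1.9 − 0.39·3.97536) / 0.14 = 2.4972.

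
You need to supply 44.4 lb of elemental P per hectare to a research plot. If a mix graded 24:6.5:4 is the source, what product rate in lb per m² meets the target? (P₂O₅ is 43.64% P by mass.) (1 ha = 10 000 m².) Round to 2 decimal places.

0.16 lb of product per sq m

As P₂O₅: 44.4 / 0.4364 = 101.742 lb per hectare.
Product per hectare = 101.742 / 6.5% = 1565.25 lb.
Convert to per m²: 1565.25 × 0.0001 = 0.156525 lb.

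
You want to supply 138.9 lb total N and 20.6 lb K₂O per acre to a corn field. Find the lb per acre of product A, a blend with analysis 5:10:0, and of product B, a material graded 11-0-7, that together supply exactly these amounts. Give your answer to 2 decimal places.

With a, b = lb per acre of product A and product B:
N: 0.05·a + 0.11·b = 138.9
K₂O: 0·a + 0.07·b = 20.6
Solving simultaneously: a = 2130.571, b = 294.286.

2130.57 lb product A, 294.29 lb product B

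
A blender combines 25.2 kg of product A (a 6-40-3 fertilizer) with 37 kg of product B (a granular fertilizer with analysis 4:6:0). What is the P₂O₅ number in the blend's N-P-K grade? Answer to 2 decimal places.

19.77% P₂O₅

Total mass = 25.2 + 37 = 62.2 kg.
P₂O₅ mass = 40%×25.2 + 6%×37 = 12.3 kg.
% P₂O₅ = 12.3 / 62.2 = 19.7749%.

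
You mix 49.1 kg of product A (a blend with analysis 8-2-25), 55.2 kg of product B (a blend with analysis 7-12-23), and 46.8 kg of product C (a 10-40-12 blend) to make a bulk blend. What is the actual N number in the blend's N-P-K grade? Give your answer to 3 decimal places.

Total mass = 49.1 + 55.2 + 46.8 = 151.1 kg.
N mass = 8%×49.1 + 7%×55.2 + 10%×46.8 = 12.472 kg.
% N = 12.472 / 151.1 = 8.25414%.

8.254% N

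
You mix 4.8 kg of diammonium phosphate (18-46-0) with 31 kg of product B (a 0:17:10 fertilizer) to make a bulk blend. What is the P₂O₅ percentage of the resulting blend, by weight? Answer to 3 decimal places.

20.888% P₂O₅

Total mass = 4.8 + 31 = 35.8 kg.
P₂O₅ mass = 46%×4.8 + 17%×31 = 7.478 kg.
% P₂O₅ = 7.478 / 35.8 = 20.8883%.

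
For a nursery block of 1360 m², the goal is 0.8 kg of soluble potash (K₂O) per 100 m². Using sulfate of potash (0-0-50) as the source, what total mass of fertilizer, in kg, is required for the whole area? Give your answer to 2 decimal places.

Product per 100 m² = 0.8 / 50% = 1.6 kg.
Total product = 1.6 × 1360 / 100 = 21.76 kg.

21.76 kg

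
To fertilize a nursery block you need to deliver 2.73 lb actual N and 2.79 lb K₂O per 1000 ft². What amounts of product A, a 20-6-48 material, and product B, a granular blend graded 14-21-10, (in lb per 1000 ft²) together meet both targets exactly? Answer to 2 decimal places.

2.49 lb product A, 15.94 lb product B

With a, b = lb per 1000 ft² of product A and product B:
N: 0.2·a + 0.14·b = 2.73
K₂O: 0.48·a + 0.1·b = 2.79
From row1: a = (2.73 − 0.14·b) / 0.2.
Into row2: 0.48·(2.73 − 0.14·b)/0.2 + 0.1·b = 2.79 → b = 15.9407, a = 2.49153.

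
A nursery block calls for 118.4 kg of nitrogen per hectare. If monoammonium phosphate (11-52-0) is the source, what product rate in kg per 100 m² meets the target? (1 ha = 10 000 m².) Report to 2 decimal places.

Product per hectare = 118.4 / 11% = 1076.36 kg.
Convert to per 100 m²: 1076.36 × 0.01 = 10.7636 kg.

10.76 kg of product per hundred sq m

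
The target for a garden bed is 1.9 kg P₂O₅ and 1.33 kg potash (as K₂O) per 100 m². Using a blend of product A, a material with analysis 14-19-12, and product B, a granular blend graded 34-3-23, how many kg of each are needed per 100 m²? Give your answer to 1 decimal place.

9.9 kg product A, 0.6 kg product B

Per-100 m² balance (a = product A, b = product B):
P₂O₅: 0.19·a + 0.03·b = 1.9
K₂O: 0.12·a + 0.23·b = 1.33
From row1: a = (1.9 − 0.03·b) / 0.19.
Into row2: 0.12·(1.9 − 0.03·b)/0.19 + 0.23·b = 1.33 → b = 0.61596, a = 9.90274.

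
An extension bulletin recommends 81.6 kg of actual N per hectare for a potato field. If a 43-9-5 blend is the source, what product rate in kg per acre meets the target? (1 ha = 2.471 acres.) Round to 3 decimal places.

76.798 kg of product per acre

Product per hectare = 81.6 / 43% = 189.767 kg.
Convert to per acre: 189.767 × 0.404694 = 76.7978 kg.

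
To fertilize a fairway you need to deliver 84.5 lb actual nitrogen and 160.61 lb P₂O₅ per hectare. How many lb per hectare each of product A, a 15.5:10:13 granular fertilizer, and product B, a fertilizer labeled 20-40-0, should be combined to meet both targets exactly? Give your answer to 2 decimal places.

39.95 lb product A, 391.54 lb product B

Let a = lb of product A, b = lb of product B (per hectare).
N: 0.155·a + 0.2·b = 84.5
P₂O₅: 0.1·a + 0.4·b = 160.61
Solving simultaneously: a = 39.9524, b = 391.537.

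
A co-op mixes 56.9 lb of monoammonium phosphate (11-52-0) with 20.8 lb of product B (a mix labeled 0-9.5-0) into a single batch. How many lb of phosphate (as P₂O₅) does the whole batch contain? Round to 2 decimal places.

31.56 lb P₂O₅

P₂O₅ mass = 52%×56.9 + 9.5%×20.8 = 31.564 lb.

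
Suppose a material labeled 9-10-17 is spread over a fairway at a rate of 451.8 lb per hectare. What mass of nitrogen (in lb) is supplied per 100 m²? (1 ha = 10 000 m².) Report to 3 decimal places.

nitrogen per hectare = 451.8 × 9% = 40.662 lb.
Convert to per 100 m²: 40.662 × 0.01 = 0.40662 lb.

0.407 lb N per hundred sq m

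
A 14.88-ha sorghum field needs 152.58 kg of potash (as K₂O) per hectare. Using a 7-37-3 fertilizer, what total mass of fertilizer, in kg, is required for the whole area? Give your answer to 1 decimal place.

Product per hectare = 152.58 / 3% = 5086 kg.
Total product = 5086 × 14.88 = 75679.68 kg.

75679.7 kg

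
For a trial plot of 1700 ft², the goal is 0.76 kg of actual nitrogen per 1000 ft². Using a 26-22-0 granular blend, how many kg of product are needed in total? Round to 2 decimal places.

4.97 kg

Product per 1000 ft² = 0.76 / 26% = 2.92308 kg.
Total product = 2.92308 × 1700 / 1000 = 4.96923 kg.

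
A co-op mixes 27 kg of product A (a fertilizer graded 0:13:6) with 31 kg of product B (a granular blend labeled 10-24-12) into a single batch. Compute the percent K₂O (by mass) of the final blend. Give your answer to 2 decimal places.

9.21% K₂O

Total mass = 27 + 31 = 58 kg.
K₂O mass = 6%×27 + 12%×31 = 5.34 kg.
% K₂O = 5.34 / 58 = 9.2069%.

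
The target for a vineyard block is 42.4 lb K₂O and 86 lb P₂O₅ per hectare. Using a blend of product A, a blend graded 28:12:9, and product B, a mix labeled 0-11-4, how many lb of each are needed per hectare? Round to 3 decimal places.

240.000 lb product A, 520.000 lb product B

Per-hectare balance (a = product A, b = product B):
K₂O: 0.09·a + 0.04·b = 42.4
P₂O₅: 0.12·a + 0.11·b = 86
From row1: a = (42.4 − 0.04·b) / 0.09.
Into row2: 0.12·(42.4 − 0.04·b)/0.09 + 0.11·b = 86 → b = 520, a = 240.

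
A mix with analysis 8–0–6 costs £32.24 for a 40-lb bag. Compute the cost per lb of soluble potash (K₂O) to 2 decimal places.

£13.43 per lb K₂O

K₂O in bag = 40 × 6% = 2.4 lb.
Cost per lb K₂O = £32.24 / 2.4 = £13.4333.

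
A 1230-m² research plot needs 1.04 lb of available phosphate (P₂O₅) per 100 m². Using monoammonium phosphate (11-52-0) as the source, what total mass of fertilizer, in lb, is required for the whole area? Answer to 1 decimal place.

Product per 100 m² = 1.04 / 52% = 2 lb.
Total product = 2 × 1230 / 100 = 24.6 lb.

24.6 lb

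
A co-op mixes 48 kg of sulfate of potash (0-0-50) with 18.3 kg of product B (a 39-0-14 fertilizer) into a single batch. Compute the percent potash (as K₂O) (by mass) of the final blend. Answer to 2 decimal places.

40.06% K₂O

Total mass = 48 + 18.3 = 66.3 kg.
K₂O mass = 50%×48 + 14%×18.3 = 26.562 kg.
% K₂O = 26.562 / 66.3 = 40.0633%.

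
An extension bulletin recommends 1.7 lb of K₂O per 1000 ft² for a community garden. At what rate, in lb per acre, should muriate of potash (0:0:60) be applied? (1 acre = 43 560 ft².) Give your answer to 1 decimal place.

123.4 lb of product per acre

Product per 1000 ft² = 1.7 / 60% = 2.83333 lb.
Convert to per acre: 2.83333 × 43.56 = 123.42 lb.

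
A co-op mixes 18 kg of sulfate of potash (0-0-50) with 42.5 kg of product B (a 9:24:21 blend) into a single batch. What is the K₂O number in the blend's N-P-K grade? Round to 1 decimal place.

29.6% K₂O

Total mass = 18 + 42.5 = 60.5 kg.
K₂O mass = 50%×18 + 21%×42.5 = 17.925 kg.
% K₂O = 17.925 / 60.5 = 29.6281%.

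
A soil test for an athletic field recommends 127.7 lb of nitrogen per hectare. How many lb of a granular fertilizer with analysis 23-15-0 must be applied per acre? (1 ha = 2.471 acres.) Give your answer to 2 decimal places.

Product per hectare = 127.7 / 23% = 555.217 lb.
Convert to per acre: 555.217 × 0.404694 = 224.693 lb.

224.69 lb of product per acre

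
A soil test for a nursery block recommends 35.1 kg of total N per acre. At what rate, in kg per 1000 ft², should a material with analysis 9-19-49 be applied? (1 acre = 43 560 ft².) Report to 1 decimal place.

Product per acre = 35.1 / 9% = 390 kg.
Convert to per 1000 ft²: 390 × 0.0229568 = 8.95317 kg.

9.0 kg of product per thousand sq ft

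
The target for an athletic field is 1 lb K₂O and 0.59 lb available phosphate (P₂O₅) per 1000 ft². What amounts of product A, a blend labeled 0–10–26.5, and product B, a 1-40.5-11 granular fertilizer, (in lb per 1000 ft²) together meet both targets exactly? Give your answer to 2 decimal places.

3.53 lb product A, 0.58 lb product B

With a, b = lb per 1000 ft² of product A and product B:
K₂O: 0.265·a + 0.11·b = 1
P₂O₅: 0.1·a + 0.405·b = 0.59
Eliminate a: (row1) − 0.265/0.1·(row2) → -0.96325·b = -0.5635, so b = 0.584999.
Back-substitute: a = (1 − 0.11·0.584999) / 0.265 = 3.53076.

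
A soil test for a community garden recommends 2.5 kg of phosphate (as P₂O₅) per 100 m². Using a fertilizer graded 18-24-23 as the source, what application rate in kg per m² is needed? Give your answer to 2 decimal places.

0.10 kg of product per sq m

Product per 100 m² = 2.5 / 24% = 10.4167 kg.
Convert to per m²: 10.4167 × 0.01 = 0.104167 kg.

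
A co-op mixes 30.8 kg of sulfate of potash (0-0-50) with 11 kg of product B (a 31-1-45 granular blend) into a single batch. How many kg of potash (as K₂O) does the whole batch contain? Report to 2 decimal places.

K₂O mass = 50%×30.8 + 45%×11 = 20.35 kg.

20.35 kg K₂O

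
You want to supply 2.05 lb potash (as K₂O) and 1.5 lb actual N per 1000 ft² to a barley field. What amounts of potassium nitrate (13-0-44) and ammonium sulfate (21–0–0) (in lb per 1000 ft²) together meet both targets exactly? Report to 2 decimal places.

Let a = lb of potassium nitrate, b = lb of ammonium sulfate (per 1000 ft²).
K₂O: 0.44·a + 0·b = 2.05
N: 0.13·a + 0.21·b = 1.5
Eliminate a: (row1) − 0.44/0.13·(row2) → -0.710769·b = -3.02692, so b = 4.25866.
Back-substitute: a = (2.05 − 0·4.25866) / 0.44 = 4.65909.

4.66 lb potassium nitrate, 4.26 lb ammonium sulfate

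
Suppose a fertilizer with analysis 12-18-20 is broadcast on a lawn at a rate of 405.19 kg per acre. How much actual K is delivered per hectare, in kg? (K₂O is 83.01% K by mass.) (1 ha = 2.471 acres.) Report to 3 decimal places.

166.223 kg K per hectare

K₂O per acre = 405.19 × 20% = 81.038 kg.
Elemental K = 81.038 × 0.8301 = 67.2696 kg per acre.
Convert to per hectare: 67.2696 × 2.471 = 166.2233 kg.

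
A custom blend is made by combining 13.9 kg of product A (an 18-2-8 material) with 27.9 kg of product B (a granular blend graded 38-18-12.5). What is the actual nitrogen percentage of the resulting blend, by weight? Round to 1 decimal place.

31.3% N

Total mass = 13.9 + 27.9 = 41.8 kg.
N mass = 18%×13.9 + 38%×27.9 = 13.104 kg.
% N = 13.104 / 41.8 = 31.3493%.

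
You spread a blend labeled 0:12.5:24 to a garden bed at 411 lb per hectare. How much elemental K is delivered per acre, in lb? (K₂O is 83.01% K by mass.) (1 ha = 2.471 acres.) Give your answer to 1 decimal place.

33.1 lb K per acre

K₂O per hectare = 411 × 24% = 98.64 lb.
Elemental K = 98.64 × 0.8301 = 81.8811 lb per hectare.
Convert to per acre: 81.8811 × 0.404694 = 33.1368 lb.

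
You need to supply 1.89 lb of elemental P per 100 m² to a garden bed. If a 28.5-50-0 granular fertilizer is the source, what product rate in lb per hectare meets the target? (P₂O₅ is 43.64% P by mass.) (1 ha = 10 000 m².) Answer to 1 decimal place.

866.2 lb of product per hectare

As P₂O₅: 1.89 / 0.4364 = 4.33089 lb per 100 m².
Product per 100 m² = 4.33089 / 50% = 8.66178 lb.
Convert to per hectare: 8.66178 × 100 = 866.178 lb.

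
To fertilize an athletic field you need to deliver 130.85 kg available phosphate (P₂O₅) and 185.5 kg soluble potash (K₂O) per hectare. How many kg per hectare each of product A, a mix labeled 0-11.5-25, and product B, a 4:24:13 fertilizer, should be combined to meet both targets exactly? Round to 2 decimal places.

Per-hectare balance (a = product A, b = product B):
P₂O₅: 0.115·a + 0.24·b = 130.85
K₂O: 0.25·a + 0.13·b = 185.5
Solving simultaneously: a = 610.644, b = 252.608.

610.64 kg product A, 252.61 kg product B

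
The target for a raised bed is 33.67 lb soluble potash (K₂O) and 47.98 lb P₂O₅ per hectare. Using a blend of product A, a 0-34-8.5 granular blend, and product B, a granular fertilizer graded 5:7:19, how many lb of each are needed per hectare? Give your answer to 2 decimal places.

115.25 lb product A, 125.65 lb product B

Per-hectare balance (a = product A, b = product B):
K₂O: 0.085·a + 0.19·b = 33.67
P₂O₅: 0.34·a + 0.07·b = 47.98
Eliminate a: (row1) − 0.085/0.34·(row2) → 0.1725·b = 21.675, so b = 125.652.
Back-substitute: a = (33.67 − 0.19·125.652) / 0.085 = 115.248.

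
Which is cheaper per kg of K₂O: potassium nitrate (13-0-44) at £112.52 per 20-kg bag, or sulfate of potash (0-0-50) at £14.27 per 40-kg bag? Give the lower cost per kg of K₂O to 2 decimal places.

£0.71 per kg K₂O (sulfate of potash)

potassium nitrate: K₂O per bag = 20 × 44% = 8.8 kg; cost = 112.52 / 8.8 = £12.7864/kg K₂O.
sulfate of potash: K₂O per bag = 40 × 50% = 20 kg; cost = 14.27 / 20 = £0.7135/kg K₂O.
sulfate of potash is cheaper.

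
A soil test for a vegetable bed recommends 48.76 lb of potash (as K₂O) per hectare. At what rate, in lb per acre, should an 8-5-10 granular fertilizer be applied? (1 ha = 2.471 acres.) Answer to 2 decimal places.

197.33 lb of product per acre

Product per hectare = 48.76 / 10% = 487.6 lb.
Convert to per acre: 487.6 × 0.404694 = 197.329 lb.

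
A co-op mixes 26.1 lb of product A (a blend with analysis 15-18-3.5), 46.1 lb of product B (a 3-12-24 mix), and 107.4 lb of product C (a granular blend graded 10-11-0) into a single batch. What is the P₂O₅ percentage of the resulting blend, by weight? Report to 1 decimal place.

12.3% P₂O₅

Total mass = 26.1 + 46.1 + 107.4 = 179.6 lb.
P₂O₅ mass = 18%×26.1 + 12%×46.1 + 11%×107.4 = 22.044 lb.
% P₂O₅ = 22.044 / 179.6 = 12.2739%.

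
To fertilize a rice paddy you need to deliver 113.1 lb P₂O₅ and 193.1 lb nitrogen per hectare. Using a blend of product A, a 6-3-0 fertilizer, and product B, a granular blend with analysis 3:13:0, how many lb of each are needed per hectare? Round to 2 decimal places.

3146.38 lb product A, 143.91 lb product B

With a, b = lb per hectare of product A and product B:
P₂O₅: 0.03·a + 0.13·b = 113.1
N: 0.06·a + 0.03·b = 193.1
From row1: a = (113.1 − 0.13·b) / 0.03.
Into row2: 0.06·(113.1 − 0.13·b)/0.03 + 0.03·b = 193.1 → b = 143.913, a = 3146.377.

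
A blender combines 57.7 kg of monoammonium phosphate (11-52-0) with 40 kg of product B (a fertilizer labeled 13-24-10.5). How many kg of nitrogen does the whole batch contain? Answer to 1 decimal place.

11.5 kg N

N mass = 11%×57.7 + 13%×40 = 11.547 kg.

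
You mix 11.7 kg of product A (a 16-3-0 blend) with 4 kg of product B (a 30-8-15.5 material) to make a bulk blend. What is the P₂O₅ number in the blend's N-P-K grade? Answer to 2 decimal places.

Total mass = 11.7 + 4 = 15.7 kg.
P₂O₅ mass = 3%×11.7 + 8%×4 = 0.671 kg.
% P₂O₅ = 0.671 / 15.7 = 4.27389%.

4.27% P₂O₅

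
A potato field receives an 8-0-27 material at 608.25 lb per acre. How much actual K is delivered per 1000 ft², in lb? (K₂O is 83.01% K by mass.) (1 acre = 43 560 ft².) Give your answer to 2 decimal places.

3.13 lb K per thousand sq ft

K₂O per acre = 608.25 × 27% = 164.227 lb.
Elemental K = 164.227 × 0.8301 = 136.325 lb per acre.
Convert to per 1000 ft²: 136.325 × 0.0229568 = 3.1296 lb.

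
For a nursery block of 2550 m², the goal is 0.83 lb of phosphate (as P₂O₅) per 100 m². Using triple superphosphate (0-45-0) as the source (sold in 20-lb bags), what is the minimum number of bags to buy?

3 bags

Product per 100 m² = 0.83 / 45% = 1.84444 lb.
Total product = 1.84444 × 2550 / 100 = 47.0333 lb.
Bags = ⌈47.0333 / 20⌉ = 3.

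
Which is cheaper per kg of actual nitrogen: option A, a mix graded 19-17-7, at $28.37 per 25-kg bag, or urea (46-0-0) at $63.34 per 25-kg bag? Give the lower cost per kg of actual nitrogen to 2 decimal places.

$5.51 per kg N (urea)

option A: N per bag = 25 × 19% = 4.75 kg; cost = 28.37 / 4.75 = $5.9726/kg N.
urea: N per bag = 25 × 46% = 11.5 kg; cost = 63.34 / 11.5 = $5.5078/kg N.
urea is cheaper.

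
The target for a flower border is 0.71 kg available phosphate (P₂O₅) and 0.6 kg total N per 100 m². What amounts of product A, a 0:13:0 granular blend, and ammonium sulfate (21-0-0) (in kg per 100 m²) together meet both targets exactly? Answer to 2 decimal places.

5.46 kg product A, 2.86 kg ammonium sulfate

Per-100 m² balance (a = product A, b = ammonium sulfate):
P₂O₅: 0.13·a + 0·b = 0.71
N: 0·a + 0.21·b = 0.6
Solving simultaneously: a = 5.46154, b = 2.85714.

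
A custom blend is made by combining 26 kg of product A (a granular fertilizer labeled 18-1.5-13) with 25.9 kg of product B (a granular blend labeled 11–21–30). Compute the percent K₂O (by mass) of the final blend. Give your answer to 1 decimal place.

21.5% K₂O

Total mass = 26 + 25.9 = 51.9 kg.
K₂O mass = 13%×26 + 30%×25.9 = 11.15 kg.
% K₂O = 11.15 / 51.9 = 21.4836%.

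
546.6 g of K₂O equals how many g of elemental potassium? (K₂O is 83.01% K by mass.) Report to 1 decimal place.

K = 546.6 × 0.8301 = 453.733 g.

453.7 g K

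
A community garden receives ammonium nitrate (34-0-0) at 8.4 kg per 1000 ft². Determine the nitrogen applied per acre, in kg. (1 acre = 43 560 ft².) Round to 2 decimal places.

nitrogen per 1000 ft² = 8.4 × 34% = 2.856 kg.
Convert to per acre: 2.856 × 43.56 = 124.407 kg.

124.41 kg N per acre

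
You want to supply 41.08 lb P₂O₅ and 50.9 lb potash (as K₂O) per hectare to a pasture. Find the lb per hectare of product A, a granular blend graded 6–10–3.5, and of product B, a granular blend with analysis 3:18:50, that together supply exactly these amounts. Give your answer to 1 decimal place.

260.4 lb product A, 83.6 lb product B

With a, b = lb per hectare of product A and product B:
P₂O₅: 0.1·a + 0.18·b = 41.08
K₂O: 0.035·a + 0.5·b = 50.9
Eliminate a: (row1) − 0.1/0.035·(row2) → -1.24857·b = -104.349, so b = 83.5744.
Back-substitute: a = (41.08 − 0.18·83.5744) / 0.1 = 260.366.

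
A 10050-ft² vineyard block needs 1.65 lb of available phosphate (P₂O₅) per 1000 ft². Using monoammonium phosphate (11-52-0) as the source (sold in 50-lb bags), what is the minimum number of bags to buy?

1 bags

Product per 1000 ft² = 1.65 / 52% = 3.17308 lb.
Total product = 3.17308 × 10050 / 1000 = 31.8894 lb.
Bags = ⌈31.8894 / 50⌉ = 1.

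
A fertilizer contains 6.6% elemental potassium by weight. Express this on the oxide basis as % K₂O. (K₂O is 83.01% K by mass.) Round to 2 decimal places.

%K₂O = 6.6 / 0.8301 = 7.95085%.

7.95% K₂O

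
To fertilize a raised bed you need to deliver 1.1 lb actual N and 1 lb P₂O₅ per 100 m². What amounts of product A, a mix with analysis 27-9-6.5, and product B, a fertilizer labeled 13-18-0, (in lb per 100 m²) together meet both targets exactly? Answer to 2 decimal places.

Per-100 m² balance (a = product A, b = product B):
N: 0.27·a + 0.13·b = 1.1
P₂O₅: 0.09·a + 0.18·b = 1
Solving simultaneously: a = 1.84282, b = 4.63415.

1.84 lb product A, 4.63 lb product B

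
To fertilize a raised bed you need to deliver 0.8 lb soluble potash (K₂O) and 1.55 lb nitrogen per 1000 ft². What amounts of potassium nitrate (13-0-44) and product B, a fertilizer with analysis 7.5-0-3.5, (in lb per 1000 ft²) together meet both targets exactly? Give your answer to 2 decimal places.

0.20 lb potassium nitrate, 20.32 lb product B

Let a = lb of potassium nitrate, b = lb of product B (per 1000 ft²).
K₂O: 0.44·a + 0.035·b = 0.8
N: 0.13·a + 0.075·b = 1.55
Eliminate a: (row1) − 0.44/0.13·(row2) → -0.218846·b = -4.44615, so b = 20.3163.
Back-substitute: a = (0.8 − 0.035·20.3163) / 0.44 = 0.202109.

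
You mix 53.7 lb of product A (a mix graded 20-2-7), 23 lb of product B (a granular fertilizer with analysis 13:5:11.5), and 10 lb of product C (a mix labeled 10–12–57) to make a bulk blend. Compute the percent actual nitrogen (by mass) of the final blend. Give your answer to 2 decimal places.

16.99% N

Total mass = 53.7 + 23 + 10 = 86.7 lb.
N mass = 20%×53.7 + 13%×23 + 10%×10 = 14.73 lb.
% N = 14.73 / 86.7 = 16.9896%.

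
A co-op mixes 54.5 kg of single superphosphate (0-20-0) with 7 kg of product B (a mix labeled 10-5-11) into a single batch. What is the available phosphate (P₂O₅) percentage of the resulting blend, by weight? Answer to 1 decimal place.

Total mass = 54.5 + 7 = 61.5 kg.
P₂O₅ mass = 20%×54.5 + 5%×7 = 11.25 kg.
% P₂O₅ = 11.25 / 61.5 = 18.2927%.

18.3% P₂O₅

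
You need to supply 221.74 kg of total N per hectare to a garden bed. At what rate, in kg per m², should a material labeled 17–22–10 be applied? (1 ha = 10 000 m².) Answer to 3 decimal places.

0.130 kg of product per sq m

Product per hectare = 221.74 / 17% = 1304.35 kg.
Convert to per m²: 1304.35 × 0.0001 = 0.130435 kg.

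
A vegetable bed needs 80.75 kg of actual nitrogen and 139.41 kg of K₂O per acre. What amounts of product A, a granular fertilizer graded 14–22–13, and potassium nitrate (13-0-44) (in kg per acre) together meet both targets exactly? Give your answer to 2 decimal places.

With a, b = kg per acre of product A and potassium nitrate:
N: 0.14·a + 0.13·b = 80.75
K₂O: 0.13·a + 0.44·b = 139.41
Eliminate a: (row1) − 0.14/0.13·(row2) → -0.343846·b = -69.3838, so b = 201.787.
Back-substitute: a = (80.75 − 0.13·201.787) / 0.14 = 389.412.

389.41 kg product A, 201.79 kg potassium nitrate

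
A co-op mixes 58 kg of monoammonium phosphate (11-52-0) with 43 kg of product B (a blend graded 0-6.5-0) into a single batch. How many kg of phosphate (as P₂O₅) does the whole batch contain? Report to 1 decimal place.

33.0 kg P₂O₅

P₂O₅ mass = 52%×58 + 6.5%×43 = 32.955 kg.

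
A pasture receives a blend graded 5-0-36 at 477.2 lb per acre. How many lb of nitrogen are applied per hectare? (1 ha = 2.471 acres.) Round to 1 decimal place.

nitrogen per acre = 477.2 × 5% = 23.86 lb.
Convert to per hectare: 23.86 × 2.471 = 58.9581 lb.

59.0 lb N per hectare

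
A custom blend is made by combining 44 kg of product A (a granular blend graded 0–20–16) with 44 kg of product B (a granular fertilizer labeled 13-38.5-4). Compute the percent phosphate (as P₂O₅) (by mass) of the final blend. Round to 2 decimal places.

29.25% P₂O₅

Total mass = 44 + 44 = 88 kg.
P₂O₅ mass = 20%×44 + 38.5%×44 = 25.74 kg.
% P₂O₅ = 25.74 / 88 = 29.25%.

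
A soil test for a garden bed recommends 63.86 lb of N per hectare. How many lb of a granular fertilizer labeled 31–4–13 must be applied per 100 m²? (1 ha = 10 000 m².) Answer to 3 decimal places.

Product per hectare = 63.86 / 31% = 206 lb.
Convert to per 100 m²: 206 × 0.01 = 2.06 lb.

2.060 lb of product per hundred sq m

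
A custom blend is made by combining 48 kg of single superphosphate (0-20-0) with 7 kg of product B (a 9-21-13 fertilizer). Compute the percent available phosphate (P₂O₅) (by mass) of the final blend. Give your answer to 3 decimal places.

Total mass = 48 + 7 = 55 kg.
P₂O₅ mass = 20%×48 + 21%×7 = 11.07 kg.
% P₂O₅ = 11.07 / 55 = 20.1273%.

20.127% P₂O₅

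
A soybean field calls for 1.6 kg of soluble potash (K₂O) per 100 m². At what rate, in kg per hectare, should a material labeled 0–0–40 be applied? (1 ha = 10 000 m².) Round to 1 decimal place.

400.0 kg of product per hectare

Product per 100 m² = 1.6 / 40% = 4 kg.
Convert to per hectare: 4 × 100 = 400 kg.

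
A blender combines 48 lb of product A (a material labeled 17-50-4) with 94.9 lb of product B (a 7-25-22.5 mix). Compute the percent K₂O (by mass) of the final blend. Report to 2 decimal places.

16.29% K₂O

Total mass = 48 + 94.9 = 142.9 lb.
K₂O mass = 4%×48 + 22.5%×94.9 = 23.2725 lb.
% K₂O = 23.2725 / 142.9 = 16.2859%.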